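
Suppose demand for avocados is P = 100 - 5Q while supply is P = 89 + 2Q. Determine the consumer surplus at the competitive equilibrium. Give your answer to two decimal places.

6.17

Equilibrium: 100 - 5Q = 89 + 2Q, so Q* = 1.5714 and P* = 92.1429.
Consumer surplus is the triangle under demand above P*: (1/2)(1.5714)(100 - 92.1429) = (1/2)(1.5714)(7.8571) = 6.1735.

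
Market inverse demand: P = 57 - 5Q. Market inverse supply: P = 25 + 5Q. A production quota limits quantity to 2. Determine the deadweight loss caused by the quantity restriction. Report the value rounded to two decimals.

7.20

Unrestricted equilibrium: Q* = (57 - 25)/(5 + 5) = 3.2.
At Q = 2 the demand price is 57 - 5(2) = 47 and the supply price is 25 + 5(2) = 35.
DWL = (1/2)(gap between curves at 2) x (Q* - 2) = (1/2)(12)(1.2) = 7.2.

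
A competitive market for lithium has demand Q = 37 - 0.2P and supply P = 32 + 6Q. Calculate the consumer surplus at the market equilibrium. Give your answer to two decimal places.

483.66

Rewriting demand in inverse form: P = 185 - 5Q.
Setting demand equal to supply, 153 = 11Q, so Q* = 13.9091 and P* = 115.4545.
Consumer surplus is the triangle under demand above P*: (1/2)(13.9091)(185 - 115.4545) = (1/2)(13.9091)(69.5455) = 483.657.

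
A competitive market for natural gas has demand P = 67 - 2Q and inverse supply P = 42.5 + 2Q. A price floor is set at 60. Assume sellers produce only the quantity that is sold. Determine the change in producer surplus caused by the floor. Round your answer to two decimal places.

11.48

Free-market equilibrium: 67 - 2Q = 42.5 + 2Q gives Q* = 6.125, P* = 54.75.
At P = 60, buyers demand (67 - 60)/2 = 3.5 while sellers would supply more, so the quantity traded is 3.5 at price 60.
PS goes from (1/2)(6.125)(12.25) = 37.5156 to 49 (computed as (60 - 42.5)(3.5) - (1/2)(2)(3.5)^2), a change of 11.4844.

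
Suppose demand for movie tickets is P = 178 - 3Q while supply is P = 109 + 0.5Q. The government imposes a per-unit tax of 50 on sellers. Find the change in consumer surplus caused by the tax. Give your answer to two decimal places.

-538.78

Pre-tax equilibrium: 178 - 3Q = 109 + 0.5Q gives Q* = 19.7143, P* = 118.8571.
With the tax, sellers need 50 more per unit: 178 - 3Q = 109 + 0.5Q + 50, so Q_t = 5.4286. Buyers pay P_b = 161.7143; sellers receive P_s = P_b - 50 = 111.7143.
Consumers lose the trapezoid between P* and P_b out to Q_t plus the triangle from Q_t to Q*: change in CS = 44.2041 - 582.9796 = -538.7755.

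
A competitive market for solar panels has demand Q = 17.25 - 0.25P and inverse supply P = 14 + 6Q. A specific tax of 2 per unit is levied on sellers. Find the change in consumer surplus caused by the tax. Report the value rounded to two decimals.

Rewriting demand in inverse form: P = 69 - 4Q.
Pre-tax equilibrium: 69 - 4Q = 14 + 6Q gives Q* = 5.5, P* = 47.
A tax on sellers shifts supply up by 2: 69 - 4Q = 14 + 6Q + 2, so Q_t = 5.3. Buyers pay P_b = 47.8; sellers receive P_s = P_b - 2 = 45.8.
CS falls from (1/2)(5.5)(22) = 60.5 to (1/2)(5.3)(21.2) = 56.18, a change of -4.32.

-4.32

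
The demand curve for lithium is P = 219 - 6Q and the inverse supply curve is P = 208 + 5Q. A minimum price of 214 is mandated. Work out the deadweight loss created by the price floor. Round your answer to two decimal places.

Without the control, 219 - 6Q = 208 + 5Q so Q* = 1 and P* = 213.
At P = 214, buyers demand (219 - 214)/6 = 0.8333 while sellers would supply more, so the quantity traded is 0.8333 at price 214.
The lost-trades triangle has base Q* - 0.8333 = 0.1667 and height equal to the gap between the curves at Q = 0.8333, which is 214 - 212.1667 = 1.8333. DWL = (1/2)(0.1667)(1.8333) = 0.1528.

0.15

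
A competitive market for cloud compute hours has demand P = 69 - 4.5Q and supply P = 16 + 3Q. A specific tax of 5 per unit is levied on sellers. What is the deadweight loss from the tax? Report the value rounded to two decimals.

Without the tax, 69 - 4.5Q = 16 + 3Q so Q* = 7.0667 and P* = 37.2.
With the tax, sellers need 5 more per unit: 69 - 4.5Q = 16 + 3Q + 5, so Q_t = 6.4. Buyers pay P_b = 40.2; sellers receive P_s = P_b - 5 = 35.2.
Deadweight loss is the triangle between the curves from Q_t to Q*: (1/2)(7.0667 - 6.4)(5) = 1.6667.

1.67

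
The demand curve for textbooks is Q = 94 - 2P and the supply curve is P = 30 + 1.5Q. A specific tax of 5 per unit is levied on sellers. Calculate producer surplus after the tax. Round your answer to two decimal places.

Rewriting demand in inverse form: P = 47 - 0.5Q.
Pre-tax equilibrium: 47 - 0.5Q = 30 + 1.5Q gives Q* = 8.5, P* = 42.75.
With the tax, sellers need 5 more per unit: 47 - 0.5Q = 30 + 1.5Q + 5, so Q_t = 6. Buyers pay P_b = 44; sellers receive P_s = P_b - 5 = 39.
PS = (1/2)(Q_t)(P_s - 30) = (1/2)(6)(9) = 27.

27.00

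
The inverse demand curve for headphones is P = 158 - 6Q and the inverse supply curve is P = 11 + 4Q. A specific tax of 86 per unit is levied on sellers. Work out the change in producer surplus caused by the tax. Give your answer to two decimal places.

Pre-tax equilibrium: 158 - 6Q = 11 + 4Q gives Q* = 14.7, P* = 69.8.
With the tax, sellers need 86 more per unit: 158 - 6Q = 11 + 4Q + 86, so Q_t = 6.1. Buyers pay P_b = 121.4; sellers receive P_s = P_b - 86 = 35.4.
PS falls from (1/2)(14.7)(58.8) = 432.18 to (1/2)(6.1)(24.4) = 74.42, a change of -357.76.

-357.76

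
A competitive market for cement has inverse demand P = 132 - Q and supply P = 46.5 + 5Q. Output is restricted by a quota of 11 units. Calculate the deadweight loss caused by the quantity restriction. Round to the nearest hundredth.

31.69

Unrestricted equilibrium: Q* = (132 - 46.5)/(1 + 5) = 14.25.
At Q = 11 the demand price is 132 - (11) = 121 and the supply price is 46.5 + 5(11) = 101.5.
DWL = (1/2)(gap between curves at 11) x (Q* - 11) = (1/2)(19.5)(3.25) = 31.6875.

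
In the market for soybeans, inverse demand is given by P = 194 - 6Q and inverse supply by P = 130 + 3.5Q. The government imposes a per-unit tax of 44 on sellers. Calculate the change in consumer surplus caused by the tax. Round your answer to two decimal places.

Without the tax, 194 - 6Q = 130 + 3.5Q so Q* = 6.7368 and P* = 153.5789.
With the tax, sellers need 44 more per unit: 194 - 6Q = 130 + 3.5Q + 44, so Q_t = 2.1053. Buyers pay P_b = 181.3684; sellers receive P_s = P_b - 44 = 137.3684.
Consumers lose the trapezoid between P* and P_b out to Q_t plus the triangle from Q_t to Q*: change in CS = 13.2964 - 136.1551 = -122.8587.

-122.86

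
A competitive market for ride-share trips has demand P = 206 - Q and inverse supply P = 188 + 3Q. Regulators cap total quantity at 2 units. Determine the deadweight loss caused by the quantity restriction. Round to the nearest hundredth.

12.50

Without the quota, 206 - Q = 188 + 3Q gives Q* = 4.5.
At Q = 2 the demand price is 206 - (2) = 204 and the supply price is 188 + 3(2) = 194.
DWL = (1/2)(gap between curves at 2) x (Q* - 2) = (1/2)(10)(2.5) = 12.5.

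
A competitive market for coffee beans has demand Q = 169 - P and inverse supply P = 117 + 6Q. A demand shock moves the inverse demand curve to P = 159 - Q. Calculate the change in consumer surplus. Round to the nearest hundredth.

-9.59

Rewriting demand in inverse form: P = 169 - Q.
Initial equilibrium: Q_0 = 7.4286, P_0 = 161.5714; CS_0 = (1/2)(7.4286)(7.4286) = 27.5918, PS_0 = (1/2)(7.4286)(44.5714) = 165.551.
New equilibrium: 159 - Q = 117 + 6Q gives Q_1 = 6, P_1 = 153; CS_1 = 18, PS_1 = 108.
Change in consumer surplus = 18 - 27.5918 = -9.5918.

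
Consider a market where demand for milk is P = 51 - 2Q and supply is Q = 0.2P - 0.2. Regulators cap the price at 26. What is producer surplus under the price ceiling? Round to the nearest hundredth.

Rewriting supply in inverse form: P = 1 + 5Q.
Free-market equilibrium: 51 - 2Q = 1 + 5Q gives Q* = 7.1429, P* = 36.7143.
At P = 26, sellers supply (26 - 1)/5 = 5 while buyers want more, so the quantity traded is 5 at price 26.
PS is the triangle above supply below 26: (1/2)(5)(26 - 1) = 62.5.

62.50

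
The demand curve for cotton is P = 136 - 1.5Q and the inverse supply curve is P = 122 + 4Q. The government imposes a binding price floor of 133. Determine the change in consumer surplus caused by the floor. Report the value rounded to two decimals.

Free-market equilibrium: 136 - 1.5Q = 122 + 4Q gives Q* = 2.5455, P* = 132.1818.
At the floor price 133, quantity demanded is (136 - 133)/1.5 = 2; demand is the short side, so Q = 2 trades at P = 133.
CS goes from (1/2)(2.5455)(3.8182) = 4.8595 to 3 (computed as (136 - 133)(2) - (1/2)(1.5)(2)^2), a change of -1.8595.

-1.86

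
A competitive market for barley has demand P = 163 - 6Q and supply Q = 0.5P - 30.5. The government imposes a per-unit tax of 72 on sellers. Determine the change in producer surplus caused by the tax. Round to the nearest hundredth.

Rewriting supply in inverse form: P = 61 + 2Q.
Pre-tax equilibrium: 163 - 6Q = 61 + 2Q gives Q* = 12.75, P* = 86.5.
With the tax, sellers need 72 more per unit: 163 - 6Q = 61 + 2Q + 72, so Q_t = 3.75. Buyers pay P_b = 140.5; sellers receive P_s = P_b - 72 = 68.5.
Producers lose the trapezoid between P_s and P* out to Q_t plus the triangle from Q_t to Q*: change in PS = 14.0625 - 162.5625 = -148.5.

-148.50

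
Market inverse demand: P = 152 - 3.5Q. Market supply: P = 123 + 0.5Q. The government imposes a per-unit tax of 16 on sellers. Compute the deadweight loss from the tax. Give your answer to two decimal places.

Pre-tax equilibrium: 152 - 3.5Q = 123 + 0.5Q gives Q* = 7.25, P* = 126.625.
With the tax, sellers need 16 more per unit: 152 - 3.5Q = 123 + 0.5Q + 16, so Q_t = 3.25. Buyers pay P_b = 140.625; sellers receive P_s = P_b - 16 = 124.625.
Deadweight loss is the triangle between the curves from Q_t to Q*: (1/2)(7.25 - 3.25)(16) = 32.

32.00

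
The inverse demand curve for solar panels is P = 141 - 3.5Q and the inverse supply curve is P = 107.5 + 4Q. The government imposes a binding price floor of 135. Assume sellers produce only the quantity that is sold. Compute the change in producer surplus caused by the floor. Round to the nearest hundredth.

1.36

Free-market equilibrium: 141 - 3.5Q = 107.5 + 4Q gives Q* = 4.4667, P* = 125.3667.
At the floor price 135, quantity demanded is (141 - 135)/3.5 = 1.7143; demand is the short side, so Q = 1.7143 trades at P = 135.
PS goes from (1/2)(4.4667)(17.8667) = 39.9022 to 41.2653 (computed as (135 - 107.5)(1.7143) - (1/2)(4)(1.7143)^2), a change of 1.3631.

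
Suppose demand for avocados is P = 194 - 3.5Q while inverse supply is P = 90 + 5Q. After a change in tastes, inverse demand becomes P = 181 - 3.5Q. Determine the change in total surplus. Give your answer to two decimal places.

-149.12

Initial equilibrium: Q_0 = 12.2353, P_0 = 151.1765; CS_0 = (1/2)(12.2353)(42.8235) = 261.9792, PS_0 = (1/2)(12.2353)(61.1765) = 374.2561.
New equilibrium: 181 - 3.5Q = 90 + 5Q gives Q_1 = 10.7059, P_1 = 143.5294; CS_1 = 200.5779, PS_1 = 286.5398.
Change in total surplus = (200.5779 + 286.5398) - (261.9792 + 374.2561) = -149.1176.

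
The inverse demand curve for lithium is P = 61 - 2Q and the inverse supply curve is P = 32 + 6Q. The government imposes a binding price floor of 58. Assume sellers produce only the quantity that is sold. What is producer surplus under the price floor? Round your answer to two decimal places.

Without the control, 61 - 2Q = 32 + 6Q so Q* = 3.625 and P* = 53.75.
At P = 58, buyers demand (61 - 58)/2 = 1.5 while sellers would supply more, so the quantity traded is 1.5 at price 58.
The supply price at Q = 1.5 is 41. PS is the trapezoid between 58 and supply over [0, 1.5]: (1/2)[(58 - 32) + (58 - 41)](1.5) = 32.25.

32.25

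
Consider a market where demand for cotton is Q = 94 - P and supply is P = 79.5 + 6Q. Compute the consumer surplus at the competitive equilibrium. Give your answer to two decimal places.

2.15

Rewriting demand in inverse form: P = 94 - Q.
Setting demand equal to supply, 14.5 = 7Q, so Q* = 2.0714 and P* = 91.9286.
Consumer surplus is the triangle under demand above P*: (1/2)(2.0714)(94 - 91.9286) = (1/2)(2.0714)(2.0714) = 2.1454.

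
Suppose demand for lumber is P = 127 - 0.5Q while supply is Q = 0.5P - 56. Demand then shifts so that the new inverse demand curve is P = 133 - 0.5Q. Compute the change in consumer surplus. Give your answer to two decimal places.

8.64

Rewriting supply in inverse form: P = 112 + 2Q.
Initial equilibrium: Q_0 = 6, P_0 = 124; CS_0 = (1/2)(6)(3) = 9, PS_0 = (1/2)(6)(12) = 36.
New equilibrium: 133 - 0.5Q = 112 + 2Q gives Q_1 = 8.4, P_1 = 128.8; CS_1 = 17.64, PS_1 = 70.56.
Change in consumer surplus = 17.64 - 9 = 8.64.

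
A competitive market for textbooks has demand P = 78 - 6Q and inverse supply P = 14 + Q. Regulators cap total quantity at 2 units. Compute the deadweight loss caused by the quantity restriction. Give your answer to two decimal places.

178.57

Unrestricted equilibrium: Q* = (78 - 14)/(6 + 1) = 9.1429.
At Q = 2 the demand price is 78 - 6(2) = 66 and the supply price is 14 + (2) = 16.
DWL = (1/2)(gap between curves at 2) x (Q* - 2) = (1/2)(50)(7.1429) = 178.5714.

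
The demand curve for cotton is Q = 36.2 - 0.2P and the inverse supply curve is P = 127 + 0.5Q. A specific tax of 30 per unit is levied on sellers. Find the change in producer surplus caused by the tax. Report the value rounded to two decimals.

Rewriting demand in inverse form: P = 181 - 5Q.
Without the tax, 181 - 5Q = 127 + 0.5Q so Q* = 9.8182 and P* = 131.9091.
With the tax, sellers need 30 more per unit: 181 - 5Q = 127 + 0.5Q + 30, so Q_t = 4.3636. Buyers pay P_b = 159.1818; sellers receive P_s = P_b - 30 = 129.1818.
Producers lose the trapezoid between P_s and P* out to Q_t plus the triangle from Q_t to Q*: change in PS = 4.7603 - 24.0992 = -19.3388.

-19.34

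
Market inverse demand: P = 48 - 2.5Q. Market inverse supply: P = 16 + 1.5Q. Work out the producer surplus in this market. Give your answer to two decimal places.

Equilibrium: 48 - 2.5Q = 16 + 1.5Q, so Q* = 8 and P* = 28.
Producer surplus is the triangle above supply below P*: (1/2)(8)(28 - 16) = (1/2)(8)(12) = 48.

48.00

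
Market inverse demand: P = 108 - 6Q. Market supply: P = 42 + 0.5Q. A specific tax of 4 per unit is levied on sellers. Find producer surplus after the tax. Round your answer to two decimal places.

Pre-tax equilibrium: 108 - 6Q = 42 + 0.5Q gives Q* = 10.1538, P* = 47.0769.
With the tax, sellers need 4 more per unit: 108 - 6Q = 42 + 0.5Q + 4, so Q_t = 9.5385. Buyers pay P_b = 50.7692; sellers receive P_s = P_b - 4 = 46.7692.
Producer surplus is the triangle above supply below P_s: (1/2)(9.5385)(46.7692 - 42) = 22.7456.

22.75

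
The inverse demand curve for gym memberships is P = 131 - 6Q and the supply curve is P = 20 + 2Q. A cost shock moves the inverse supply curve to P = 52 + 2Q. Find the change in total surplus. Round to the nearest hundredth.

Initial equilibrium: Q_0 = 13.875, P_0 = 47.75; CS_0 = (1/2)(13.875)(83.25) = 577.5469, PS_0 = (1/2)(13.875)(27.75) = 192.5156.
New equilibrium: 131 - 6Q = 52 + 2Q gives Q_1 = 9.875, P_1 = 71.75; CS_1 = 292.5469, PS_1 = 97.5156.
Change in total surplus = (292.5469 + 97.5156) - (577.5469 + 192.5156) = -380.

-380.00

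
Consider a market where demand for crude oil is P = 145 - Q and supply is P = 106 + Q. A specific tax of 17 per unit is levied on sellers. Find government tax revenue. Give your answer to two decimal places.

187.00

Without the tax, 145 - Q = 106 + Q so Q* = 19.5 and P* = 125.5.
A tax on sellers shifts supply up by 17: 145 - Q = 106 + Q + 17, so Q_t = 11. Buyers pay P_b = 134; sellers receive P_s = P_b - 17 = 117.
Revenue is the tax times quantity traded: 17 x 11 = 187.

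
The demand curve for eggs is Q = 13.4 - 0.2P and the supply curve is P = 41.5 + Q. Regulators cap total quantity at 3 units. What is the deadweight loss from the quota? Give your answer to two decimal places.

Rewriting demand in inverse form: P = 67 - 5Q.
Unrestricted equilibrium: Q* = (67 - 41.5)/(5 + 1) = 4.25.
At Q = 3 the demand price is 67 - 5(3) = 52 and the supply price is 41.5 + (3) = 44.5.
Deadweight loss is the triangle between the curves from 3 to 4.25: (1/2)(52 - 44.5)(4.25 - 3) = 4.6875.

4.69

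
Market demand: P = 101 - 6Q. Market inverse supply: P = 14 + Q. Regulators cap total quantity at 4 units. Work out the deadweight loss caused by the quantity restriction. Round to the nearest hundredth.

Unrestricted equilibrium: Q* = (101 - 14)/(6 + 1) = 12.4286.
At Q = 4 the demand price is 101 - 6(4) = 77 and the supply price is 14 + (4) = 18.
DWL = (1/2)(gap between curves at 4) x (Q* - 4) = (1/2)(59)(8.4286) = 248.6429.

248.64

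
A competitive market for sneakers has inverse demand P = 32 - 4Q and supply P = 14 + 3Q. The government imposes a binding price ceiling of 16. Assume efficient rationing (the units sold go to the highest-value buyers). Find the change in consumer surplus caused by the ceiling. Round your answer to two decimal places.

-3.45

Without the control, 32 - 4Q = 14 + 3Q so Q* = 2.5714 and P* = 21.7143.
At P = 16, sellers supply (16 - 14)/3 = 0.6667 while buyers want more, so the quantity traded is 0.6667 at price 16.
CS goes from (1/2)(2.5714)(10.2857) = 13.2245 to 9.7778 (computed as (32 - 16)(0.6667) - (1/2)(4)(0.6667)^2), a change of -3.4467.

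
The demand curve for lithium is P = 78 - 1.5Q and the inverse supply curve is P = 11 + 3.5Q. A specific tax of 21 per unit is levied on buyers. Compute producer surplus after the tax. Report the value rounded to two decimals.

Without the tax, 78 - 1.5Q = 11 + 3.5Q so Q* = 13.4 and P* = 57.9.
A tax on buyers shifts demand down by 21: (78 - 21) - 1.5Q = 11 + 3.5Q, so Q_t = 9.2. Buyers pay P_b = 64.2; sellers receive P_s = P_b - 21 = 43.2.
Producer surplus is the triangle above supply below P_s: (1/2)(9.2)(43.2 - 11) = 148.12.

148.12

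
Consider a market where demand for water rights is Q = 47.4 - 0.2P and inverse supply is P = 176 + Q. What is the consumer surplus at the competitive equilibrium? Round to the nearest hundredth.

Rewriting demand in inverse form: P = 237 - 5Q.
Equilibrium: 237 - 5Q = 176 + Q, so Q* = 10.1667 and P* = 186.1667.
CS is the area between the demand curve and P* from 0 to Q*: (1/2)(10.1667)(50.8333) = 258.4028.

258.40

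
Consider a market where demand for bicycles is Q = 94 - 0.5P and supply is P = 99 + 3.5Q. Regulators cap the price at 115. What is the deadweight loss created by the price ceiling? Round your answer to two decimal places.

Rewriting demand in inverse form: P = 188 - 2Q.
Without the control, 188 - 2Q = 99 + 3.5Q so Q* = 16.1818 and P* = 155.6364.
At P = 115, sellers supply (115 - 99)/3.5 = 4.5714 while buyers want more, so the quantity traded is 4.5714 at price 115.
The lost-trades triangle has base Q* - 4.5714 = 11.6104 and height equal to the gap between the curves at Q = 4.5714, which is 178.8571 - 115 = 63.8571. DWL = (1/2)(11.6104)(63.8571) = 370.7032.

370.70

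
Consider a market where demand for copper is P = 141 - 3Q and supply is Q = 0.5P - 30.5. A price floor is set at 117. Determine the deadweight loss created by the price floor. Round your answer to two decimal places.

Rewriting supply in inverse form: P = 61 + 2Q.
Free-market equilibrium: 141 - 3Q = 61 + 2Q gives Q* = 16, P* = 93.
At the floor price 117, quantity demanded is (141 - 117)/3 = 8; demand is the short side, so Q = 8 trades at P = 117.
At Q = 8 the demand price is 117 and the supply price is 77. Deadweight loss is the triangle between the curves from 8 to 16: (1/2)(117 - 77)(16 - 8) = 160.

160.00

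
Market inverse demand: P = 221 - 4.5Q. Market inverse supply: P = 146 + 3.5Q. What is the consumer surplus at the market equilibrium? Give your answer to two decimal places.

197.75

Set 221 - 4.5Q = 146 + 3.5Q, which gives 75 = 8Q, so Q* = 9.375 and P* = 221 - 4.5(9.375) = 178.8125.
The demand choke price is 221, so CS = (1/2)(Q*)(221 - P*) = (1/2)(9.375)(42.1875) = 197.7539.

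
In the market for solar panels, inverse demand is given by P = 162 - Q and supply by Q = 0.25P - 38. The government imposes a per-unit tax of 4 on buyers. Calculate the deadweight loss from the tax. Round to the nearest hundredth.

1.60

Rewriting supply in inverse form: P = 152 + 4Q.
Without the tax, 162 - Q = 152 + 4Q so Q* = 2 and P* = 160.
With the tax, buyers' net willingness to pay falls by 4: (162 - 4) - Q = 152 + 4Q, so Q_t = 1.2. Buyers pay P_b = 160.8; sellers receive P_s = P_b - 4 = 156.8.
The welfare triangle lost has base Q* - Q_t = 0.8 and height t = 4, so DWL = (1/2)(0.8)(4) = 1.6.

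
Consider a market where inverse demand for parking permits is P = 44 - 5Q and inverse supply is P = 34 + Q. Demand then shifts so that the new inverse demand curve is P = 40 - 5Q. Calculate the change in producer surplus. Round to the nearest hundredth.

Initial equilibrium: Q_0 = 1.6667, P_0 = 35.6667; CS_0 = (1/2)(1.6667)(8.3333) = 6.9444, PS_0 = (1/2)(1.6667)(1.6667) = 1.3889.
New equilibrium: 40 - 5Q = 34 + Q gives Q_1 = 1, P_1 = 35; CS_1 = 2.5, PS_1 = 0.5.
Change in producer surplus = 0.5 - 1.3889 = -0.8889.

-0.89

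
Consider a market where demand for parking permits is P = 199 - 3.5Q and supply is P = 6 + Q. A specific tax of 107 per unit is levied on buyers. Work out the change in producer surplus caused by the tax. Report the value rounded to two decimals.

Pre-tax equilibrium: 199 - 3.5Q = 6 + Q gives Q* = 42.8889, P* = 48.8889.
A tax on buyers shifts demand down by 107: (199 - 107) - 3.5Q = 6 + Q, so Q_t = 19.1111. Buyers pay P_b = 132.1111; sellers receive P_s = P_b - 107 = 25.1111.
Producers lose the trapezoid between P_s and P* out to Q_t plus the triangle from Q_t to Q*: change in PS = 182.6173 - 919.7284 = -737.1111.

-737.11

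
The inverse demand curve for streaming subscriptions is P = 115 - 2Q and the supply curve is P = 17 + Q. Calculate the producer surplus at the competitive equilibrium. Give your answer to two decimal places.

533.56

Setting demand equal to supply, 98 = 3Q, so Q* = 32.6667 and P* = 49.6667.
PS is the area between P* and the supply curve from 0 to Q*: (1/2)(32.6667)(32.6667) = 533.5556.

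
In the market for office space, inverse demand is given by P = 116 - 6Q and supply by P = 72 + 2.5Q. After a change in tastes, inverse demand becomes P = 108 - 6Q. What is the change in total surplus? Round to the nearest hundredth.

-37.65

Initial equilibrium: Q_0 = 5.1765, P_0 = 84.9412; CS_0 = (1/2)(5.1765)(31.0588) = 80.3875, PS_0 = (1/2)(5.1765)(12.9412) = 33.4948.
New equilibrium: 108 - 6Q = 72 + 2.5Q gives Q_1 = 4.2353, P_1 = 82.5882; CS_1 = 53.8131, PS_1 = 22.4221.
Change in total surplus = (53.8131 + 22.4221) - (80.3875 + 33.4948) = -37.6471.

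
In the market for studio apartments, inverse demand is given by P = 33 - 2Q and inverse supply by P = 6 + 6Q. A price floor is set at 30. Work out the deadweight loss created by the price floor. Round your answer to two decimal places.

Without the control, 33 - 2Q = 6 + 6Q so Q* = 3.375 and P* = 26.25.
At P = 30, buyers demand (33 - 30)/2 = 1.5 while sellers would supply more, so the quantity traded is 1.5 at price 30.
At Q = 1.5 the demand price is 30 and the supply price is 15. Deadweight loss is the triangle between the curves from 1.5 to 3.375: (1/2)(30 - 15)(3.375 - 1.5) = 14.0625.

14.06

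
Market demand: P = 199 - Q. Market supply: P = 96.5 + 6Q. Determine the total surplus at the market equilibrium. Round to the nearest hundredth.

750.45

Equilibrium: 199 - Q = 96.5 + 6Q, so Q* = 14.6429 and P* = 184.3571.
CS = (1/2)(14.6429)(14.6429) = 107.2066 and PS = (1/2)(14.6429)(87.8571) = 643.2398, so total surplus = 750.4464.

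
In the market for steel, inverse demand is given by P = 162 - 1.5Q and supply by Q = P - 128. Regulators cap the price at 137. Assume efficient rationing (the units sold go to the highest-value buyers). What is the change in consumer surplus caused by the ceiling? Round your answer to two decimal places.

25.53

Rewriting supply in inverse form: P = 128 + Q.
Free-market equilibrium: 162 - 1.5Q = 128 + Q gives Q* = 13.6, P* = 141.6.
At P = 137, sellers supply (137 - 128)/1 = 9 while buyers want more, so the quantity traded is 9 at price 137.
CS goes from (1/2)(13.6)(20.4) = 138.72 to 164.25 (computed as (162 - 137)(9) - (1/2)(1.5)(9)^2), a change of 25.53.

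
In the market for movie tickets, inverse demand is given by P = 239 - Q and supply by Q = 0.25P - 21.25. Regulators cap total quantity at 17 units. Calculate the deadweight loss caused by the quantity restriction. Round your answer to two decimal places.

Rewriting supply in inverse form: P = 85 + 4Q.
Without the quota, 239 - Q = 85 + 4Q gives Q* = 30.8.
At Q = 17 the demand price is 239 - (17) = 222 and the supply price is 85 + 4(17) = 153.
Deadweight loss is the triangle between the curves from 17 to 30.8: (1/2)(222 - 153)(30.8 - 17) = 476.1.

476.10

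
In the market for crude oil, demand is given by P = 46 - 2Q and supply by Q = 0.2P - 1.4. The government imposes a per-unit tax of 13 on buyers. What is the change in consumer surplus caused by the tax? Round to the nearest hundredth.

-17.24

Rewriting supply in inverse form: P = 7 + 5Q.
Pre-tax equilibrium: 46 - 2Q = 7 + 5Q gives Q* = 5.5714, P* = 34.8571.
With the tax, buyers' net willingness to pay falls by 13: (46 - 13) - 2Q = 7 + 5Q, so Q_t = 3.7143. Buyers pay P_b = 38.5714; sellers receive P_s = P_b - 13 = 25.5714.
CS falls from (1/2)(5.5714)(11.1429) = 31.0408 to (1/2)(3.7143)(7.4286) = 13.7959, a change of -17.2449.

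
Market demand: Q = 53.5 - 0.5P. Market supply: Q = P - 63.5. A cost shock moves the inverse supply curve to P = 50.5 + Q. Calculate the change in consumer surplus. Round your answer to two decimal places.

144.44

Rewriting demand in inverse form: P = 107 - 2Q.
Rewriting supply in inverse form: P = 63.5 + Q.
Initial equilibrium: Q_0 = 14.5, P_0 = 78; CS_0 = (1/2)(14.5)(29) = 210.25, PS_0 = (1/2)(14.5)(14.5) = 105.125.
New equilibrium: 107 - 2Q = 50.5 + Q gives Q_1 = 18.8333, P_1 = 69.3333; CS_1 = 354.6944, PS_1 = 177.3472.
Change in consumer surplus = 354.6944 - 210.25 = 144.4444.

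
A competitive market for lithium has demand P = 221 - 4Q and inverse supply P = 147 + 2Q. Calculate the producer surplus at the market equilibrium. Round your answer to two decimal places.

152.11

Set 221 - 4Q = 147 + 2Q, which gives 74 = 6Q, so Q* = 12.3333 and P* = 221 - 4(12.3333) = 171.6667.
PS is the area between P* and the supply curve from 0 to Q*: (1/2)(12.3333)(24.6667) = 152.1111.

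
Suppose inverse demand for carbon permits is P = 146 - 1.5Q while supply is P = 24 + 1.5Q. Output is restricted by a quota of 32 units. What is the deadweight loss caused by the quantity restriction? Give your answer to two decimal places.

112.67

Without the quota, 146 - 1.5Q = 24 + 1.5Q gives Q* = 40.6667.
At Q = 32 the demand price is 146 - 1.5(32) = 98 and the supply price is 24 + 1.5(32) = 72.
DWL = (1/2)(gap between curves at 32) x (Q* - 32) = (1/2)(26)(8.6667) = 112.6667.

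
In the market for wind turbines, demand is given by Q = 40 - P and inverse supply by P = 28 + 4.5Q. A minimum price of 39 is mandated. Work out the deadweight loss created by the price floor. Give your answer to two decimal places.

3.84

Rewriting demand in inverse form: P = 40 - Q.
Without the control, 40 - Q = 28 + 4.5Q so Q* = 2.1818 and P* = 37.8182.
At P = 39, buyers demand (40 - 39)/1 = 1 while sellers would supply more, so the quantity traded is 1 at price 39.
The lost-trades triangle has base Q* - 1 = 1.1818 and height equal to the gap between the curves at Q = 1, which is 39 - 32.5 = 6.5. DWL = (1/2)(1.1818)(6.5) = 3.8409.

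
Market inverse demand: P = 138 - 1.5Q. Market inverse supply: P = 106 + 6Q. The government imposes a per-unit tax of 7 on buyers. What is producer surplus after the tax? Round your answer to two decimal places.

33.33

Pre-tax equilibrium: 138 - 1.5Q = 106 + 6Q gives Q* = 4.2667, P* = 131.6.
With the tax, buyers' net willingness to pay falls by 7: (138 - 7) - 1.5Q = 106 + 6Q, so Q_t = 3.3333. Buyers pay P_b = 133; sellers receive P_s = P_b - 7 = 126.
PS = (1/2)(Q_t)(P_s - 106) = (1/2)(3.3333)(20) = 33.3333.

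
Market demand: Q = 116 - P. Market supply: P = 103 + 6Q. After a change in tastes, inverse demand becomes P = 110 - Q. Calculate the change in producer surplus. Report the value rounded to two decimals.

-7.35

Rewriting demand in inverse form: P = 116 - Q.
Initial equilibrium: Q_0 = 1.8571, P_0 = 114.1429; CS_0 = (1/2)(1.8571)(1.8571) = 1.7245, PS_0 = (1/2)(1.8571)(11.1429) = 10.3469.
New equilibrium: 110 - Q = 103 + 6Q gives Q_1 = 1, P_1 = 109; CS_1 = 0.5, PS_1 = 3.
Change in producer surplus = 3 - 10.3469 = -7.3469.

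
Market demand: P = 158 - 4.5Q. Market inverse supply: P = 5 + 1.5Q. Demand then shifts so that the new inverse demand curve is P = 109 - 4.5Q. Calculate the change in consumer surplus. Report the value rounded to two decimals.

-787.06

Initial equilibrium: Q_0 = 25.5, P_0 = 43.25; CS_0 = (1/2)(25.5)(114.75) = 1463.0625, PS_0 = (1/2)(25.5)(38.25) = 487.6875.
New equilibrium: 109 - 4.5Q = 5 + 1.5Q gives Q_1 = 17.3333, P_1 = 31; CS_1 = 676, PS_1 = 225.3333.
Change in consumer surplus = 676 - 1463.0625 = -787.0625.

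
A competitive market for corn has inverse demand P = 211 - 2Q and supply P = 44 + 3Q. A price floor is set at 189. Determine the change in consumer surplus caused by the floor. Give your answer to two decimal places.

Without the control, 211 - 2Q = 44 + 3Q so Q* = 33.4 and P* = 144.2.
At the floor price 189, quantity demanded is (211 - 189)/2 = 11; demand is the short side, so Q = 11 trades at P = 189.
CS goes from (1/2)(33.4)(66.8) = 1115.56 to 121 (computed as (211 - 189)(11) - (1/2)(2)(11)^2), a change of -994.56.

-994.56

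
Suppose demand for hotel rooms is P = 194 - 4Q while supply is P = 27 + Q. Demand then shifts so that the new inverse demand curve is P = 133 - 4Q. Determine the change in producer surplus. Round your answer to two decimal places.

-333.06

Initial equilibrium: Q_0 = 33.4, P_0 = 60.4; CS_0 = (1/2)(33.4)(133.6) = 2231.12, PS_0 = (1/2)(33.4)(33.4) = 557.78.
New equilibrium: 133 - 4Q = 27 + Q gives Q_1 = 21.2, P_1 = 48.2; CS_1 = 898.88, PS_1 = 224.72.
Change in producer surplus = 224.72 - 557.78 = -333.06.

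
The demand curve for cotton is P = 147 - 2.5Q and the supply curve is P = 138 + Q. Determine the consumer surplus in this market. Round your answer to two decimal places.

8.27

Equilibrium: 147 - 2.5Q = 138 + Q, so Q* = 2.5714 and P* = 140.5714.
CS is the area between the demand curve and P* from 0 to Q*: (1/2)(2.5714)(6.4286) = 8.2653.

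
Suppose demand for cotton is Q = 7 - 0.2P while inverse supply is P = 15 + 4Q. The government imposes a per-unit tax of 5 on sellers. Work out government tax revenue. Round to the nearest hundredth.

8.33

Rewriting demand in inverse form: P = 35 - 5Q.
Without the tax, 35 - 5Q = 15 + 4Q so Q* = 2.2222 and P* = 23.8889.
With the tax, sellers need 5 more per unit: 35 - 5Q = 15 + 4Q + 5, so Q_t = 1.6667. Buyers pay P_b = 26.6667; sellers receive P_s = P_b - 5 = 21.6667.
Tax revenue = t x Q_t = 5 x 1.6667 = 8.3333.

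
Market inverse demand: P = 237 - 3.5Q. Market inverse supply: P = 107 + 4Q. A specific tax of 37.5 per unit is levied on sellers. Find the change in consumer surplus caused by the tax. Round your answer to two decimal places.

Without the tax, 237 - 3.5Q = 107 + 4Q so Q* = 17.3333 and P* = 176.3333.
A tax on sellers shifts supply up by 37.5: 237 - 3.5Q = 107 + 4Q + 37.5, so Q_t = 12.3333. Buyers pay P_b = 193.8333; sellers receive P_s = P_b - 37.5 = 156.3333.
Consumers lose the trapezoid between P* and P_b out to Q_t plus the triangle from Q_t to Q*: change in CS = 266.1944 - 525.7778 = -259.5833.

-259.58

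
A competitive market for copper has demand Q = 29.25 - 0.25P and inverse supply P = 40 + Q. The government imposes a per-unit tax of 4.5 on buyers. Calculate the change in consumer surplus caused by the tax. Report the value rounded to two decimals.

Rewriting demand in inverse form: P = 117 - 4Q.
Without the tax, 117 - 4Q = 40 + Q so Q* = 15.4 and P* = 55.4.
A tax on buyers shifts demand down by 4.5: (117 - 4.5) - 4Q = 40 + Q, so Q_t = 14.5. Buyers pay P_b = 59; sellers receive P_s = P_b - 4.5 = 54.5.
CS falls from (1/2)(15.4)(61.6) = 474.32 to (1/2)(14.5)(58) = 420.5, a change of -53.82.

-53.82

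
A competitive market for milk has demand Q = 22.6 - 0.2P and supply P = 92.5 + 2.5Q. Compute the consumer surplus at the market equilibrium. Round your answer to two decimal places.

Rewriting demand in inverse form: P = 113 - 5Q.
Set 113 - 5Q = 92.5 + 2.5Q, which gives 20.5 = 7.5Q, so Q* = 2.7333 and P* = 113 - 5(2.7333) = 99.3333.
CS is the area between the demand curve and P* from 0 to Q*: (1/2)(2.7333)(13.6667) = 18.6778.

18.68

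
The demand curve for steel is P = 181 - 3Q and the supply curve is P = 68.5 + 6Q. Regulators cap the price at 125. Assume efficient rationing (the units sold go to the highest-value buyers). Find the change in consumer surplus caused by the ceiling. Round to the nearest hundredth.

Free-market equilibrium: 181 - 3Q = 68.5 + 6Q gives Q* = 12.5, P* = 143.5.
At the ceiling price 125, quantity supplied is (125 - 68.5)/6 = 9.4167; supply is the short side, so Q = 9.4167 trades at P = 125.
CS goes from (1/2)(12.5)(37.5) = 234.375 to 394.3229 (computed as (181 - 125)(9.4167) - (1/2)(3)(9.4167)^2), a change of 159.9479.

159.95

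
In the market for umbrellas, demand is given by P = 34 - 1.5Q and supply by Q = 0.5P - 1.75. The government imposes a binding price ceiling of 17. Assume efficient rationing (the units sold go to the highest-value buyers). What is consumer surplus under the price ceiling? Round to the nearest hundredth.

80.58

Rewriting supply in inverse form: P = 3.5 + 2Q.
Free-market equilibrium: 34 - 1.5Q = 3.5 + 2Q gives Q* = 8.7143, P* = 20.9286.
At the ceiling price 17, quantity supplied is (17 - 3.5)/2 = 6.75; supply is the short side, so Q = 6.75 trades at P = 17.
The demand price at Q = 6.75 is 23.875. CS is the trapezoid between demand and 17 over [0, 6.75]: (1/2)[(34 - 17) + (23.875 - 17)](6.75) = 80.5781.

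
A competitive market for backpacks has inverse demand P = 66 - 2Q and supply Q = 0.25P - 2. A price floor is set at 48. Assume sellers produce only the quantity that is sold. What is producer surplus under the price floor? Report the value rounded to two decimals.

198.00

Rewriting supply in inverse form: P = 8 + 4Q.
Free-market equilibrium: 66 - 2Q = 8 + 4Q gives Q* = 9.6667, P* = 46.6667.
At P = 48, buyers demand (66 - 48)/2 = 9 while sellers would supply more, so the quantity traded is 9 at price 48.
The supply price at Q = 9 is 44. PS is the trapezoid between 48 and supply over [0, 9]: (1/2)[(48 - 8) + (48 - 44)](9) = 198.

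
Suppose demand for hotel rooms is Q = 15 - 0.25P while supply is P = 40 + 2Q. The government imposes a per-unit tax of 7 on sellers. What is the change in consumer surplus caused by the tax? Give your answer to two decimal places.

Rewriting demand in inverse form: P = 60 - 4Q.
Without the tax, 60 - 4Q = 40 + 2Q so Q* = 3.3333 and P* = 46.6667.
A tax on sellers shifts supply up by 7: 60 - 4Q = 40 + 2Q + 7, so Q_t = 2.1667. Buyers pay P_b = 51.3333; sellers receive P_s = P_b - 7 = 44.3333.
CS falls from (1/2)(3.3333)(13.3333) = 22.2222 to (1/2)(2.1667)(8.6667) = 9.3889, a change of -12.8333.

-12.83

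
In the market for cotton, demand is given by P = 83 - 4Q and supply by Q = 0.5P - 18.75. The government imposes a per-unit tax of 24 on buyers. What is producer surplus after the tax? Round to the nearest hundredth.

12.84

Rewriting supply in inverse form: P = 37.5 + 2Q.
Pre-tax equilibrium: 83 - 4Q = 37.5 + 2Q gives Q* = 7.5833, P* = 52.6667.
With the tax, buyers' net willingness to pay falls by 24: (83 - 24) - 4Q = 37.5 + 2Q, so Q_t = 3.5833. Buyers pay P_b = 68.6667; sellers receive P_s = P_b - 24 = 44.6667.
Producer surplus is the triangle above supply below P_s: (1/2)(3.5833)(44.6667 - 37.5) = 12.8403.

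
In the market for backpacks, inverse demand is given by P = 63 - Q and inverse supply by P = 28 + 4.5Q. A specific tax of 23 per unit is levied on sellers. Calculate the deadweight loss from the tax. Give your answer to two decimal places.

Without the tax, 63 - Q = 28 + 4.5Q so Q* = 6.3636 and P* = 56.6364.
A tax on sellers shifts supply up by 23: 63 - Q = 28 + 4.5Q + 23, so Q_t = 2.1818. Buyers pay P_b = 60.8182; sellers receive P_s = P_b - 23 = 37.8182.
The welfare triangle lost has base Q* - Q_t = 4.1818 and height t = 23, so DWL = (1/2)(4.1818)(23) = 48.0909.

48.09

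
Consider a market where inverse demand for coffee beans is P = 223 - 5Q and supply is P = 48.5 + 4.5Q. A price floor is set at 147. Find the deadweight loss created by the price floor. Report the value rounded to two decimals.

Without the control, 223 - 5Q = 48.5 + 4.5Q so Q* = 18.3684 and P* = 131.1579.
At P = 147, buyers demand (223 - 147)/5 = 15.2 while sellers would supply more, so the quantity traded is 15.2 at price 147.
The lost-trades triangle has base Q* - 15.2 = 3.1684 and height equal to the gap between the curves at Q = 15.2, which is 147 - 116.9 = 30.1. DWL = (1/2)(3.1684)(30.1) = 47.6847.

47.68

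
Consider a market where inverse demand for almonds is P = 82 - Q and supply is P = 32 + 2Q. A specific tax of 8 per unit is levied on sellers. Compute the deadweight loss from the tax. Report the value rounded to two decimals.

Without the tax, 82 - Q = 32 + 2Q so Q* = 16.6667 and P* = 65.3333.
A tax on sellers shifts supply up by 8: 82 - Q = 32 + 2Q + 8, so Q_t = 14. Buyers pay P_b = 68; sellers receive P_s = P_b - 8 = 60.
Deadweight loss is the triangle between the curves from Q_t to Q*: (1/2)(16.6667 - 14)(8) = 10.6667.

10.67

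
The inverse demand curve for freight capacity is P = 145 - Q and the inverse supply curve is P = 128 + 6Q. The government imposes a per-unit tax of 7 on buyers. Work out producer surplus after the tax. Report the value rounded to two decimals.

6.12

Without the tax, 145 - Q = 128 + 6Q so Q* = 2.4286 and P* = 142.5714.
With the tax, buyers' net willingness to pay falls by 7: (145 - 7) - Q = 128 + 6Q, so Q_t = 1.4286. Buyers pay P_b = 143.5714; sellers receive P_s = P_b - 7 = 136.5714.
Producer surplus is the triangle above supply below P_s: (1/2)(1.4286)(136.5714 - 128) = 6.1224.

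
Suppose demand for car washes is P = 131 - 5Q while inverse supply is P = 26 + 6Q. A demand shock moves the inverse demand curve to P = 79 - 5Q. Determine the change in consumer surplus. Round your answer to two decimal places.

-169.75

Initial equilibrium: Q_0 = 9.5455, P_0 = 83.2727; CS_0 = (1/2)(9.5455)(47.7273) = 227.7893, PS_0 = (1/2)(9.5455)(57.2727) = 273.3471.
New equilibrium: 79 - 5Q = 26 + 6Q gives Q_1 = 4.8182, P_1 = 54.9091; CS_1 = 58.0372, PS_1 = 69.6446.
Change in consumer surplus = 58.0372 - 227.7893 = -169.7521.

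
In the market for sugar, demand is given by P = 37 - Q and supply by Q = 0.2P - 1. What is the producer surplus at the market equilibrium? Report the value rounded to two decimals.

71.11

Rewriting supply in inverse form: P = 5 + 5Q.
Set 37 - Q = 5 + 5Q, which gives 32 = 6Q, so Q* = 5.3333 and P* = 37 - (5.3333) = 31.6667.
Producer surplus is the triangle above supply below P*: (1/2)(5.3333)(31.6667 - 5) = (1/2)(5.3333)(26.6667) = 71.1111.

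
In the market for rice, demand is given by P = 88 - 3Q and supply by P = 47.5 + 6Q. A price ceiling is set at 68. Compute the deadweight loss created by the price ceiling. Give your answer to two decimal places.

Without the control, 88 - 3Q = 47.5 + 6Q so Q* = 4.5 and P* = 74.5.
At the ceiling price 68, quantity supplied is (68 - 47.5)/6 = 3.4167; supply is the short side, so Q = 3.4167 trades at P = 68.
The lost-trades triangle has base Q* - 3.4167 = 1.0833 and height equal to the gap between the curves at Q = 3.4167, which is 77.75 - 68 = 9.75. DWL = (1/2)(1.0833)(9.75) = 5.2812.

5.28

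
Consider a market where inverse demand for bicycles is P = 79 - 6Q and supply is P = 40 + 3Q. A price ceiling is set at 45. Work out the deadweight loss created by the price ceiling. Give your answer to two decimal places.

Free-market equilibrium: 79 - 6Q = 40 + 3Q gives Q* = 4.3333, P* = 53.
At the ceiling price 45, quantity supplied is (45 - 40)/3 = 1.6667; supply is the short side, so Q = 1.6667 trades at P = 45.
The lost-trades triangle has base Q* - 1.6667 = 2.6667 and height equal to the gap between the curves at Q = 1.6667, which is 69 - 45 = 24. DWL = (1/2)(2.6667)(24) = 32.

32.00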